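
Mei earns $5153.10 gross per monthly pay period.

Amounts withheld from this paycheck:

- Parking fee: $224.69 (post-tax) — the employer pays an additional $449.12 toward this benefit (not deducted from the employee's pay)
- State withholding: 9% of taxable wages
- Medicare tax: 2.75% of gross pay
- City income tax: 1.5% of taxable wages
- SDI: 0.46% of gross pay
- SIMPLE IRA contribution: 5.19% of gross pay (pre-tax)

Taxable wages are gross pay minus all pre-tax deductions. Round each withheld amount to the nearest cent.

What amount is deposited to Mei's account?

$3982.56

SIMPLE IRA contribution: $5153.10 × 0.0519 = $267.45
Taxable wages = $5153.10 − $267.45 = $4885.65
State withholding: $4885.65 × 0.09 = $439.71
City income tax: $4885.65 × 0.015 = $73.28
Medicare tax: $5153.10 × 0.0275 = $141.71
SDI: $5153.10 × 0.0046 = $23.70
Parking fee: $224.69
(Employer's $449.12 toward parking fee is not withheld from the employee.)
Total deductions = $267.45 + $439.71 + $73.28 + $141.71 + $23.70 + $224.69 = $1170.54
Net pay = $5153.10 − $1170.54 = $3982.56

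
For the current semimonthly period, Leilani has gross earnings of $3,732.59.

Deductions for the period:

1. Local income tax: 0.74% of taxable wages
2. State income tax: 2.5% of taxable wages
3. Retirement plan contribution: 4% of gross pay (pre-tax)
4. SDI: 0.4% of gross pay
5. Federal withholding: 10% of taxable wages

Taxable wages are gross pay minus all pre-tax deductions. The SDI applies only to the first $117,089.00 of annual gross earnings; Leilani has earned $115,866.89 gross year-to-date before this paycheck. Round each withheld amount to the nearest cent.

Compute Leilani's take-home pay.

$3,103.97

Retirement plan contribution: $3,732.59 × 0.04 = $149.30
Taxable wages = $3,732.59 − $149.30 = $3,583.29
Local income tax: $3,583.29 × 0.0074 = $26.52
State income tax: $3,583.29 × 0.025 = $89.58
Federal withholding: $3,583.29 × 0.1 = $358.33
SDI: only $117,089.00 − $115,866.89 = $1,222.11 of this check is subject → $1,222.11 × 0.004 = $4.89
Total deductions = $149.30 + $26.52 + $89.58 + $358.33 + $4.89 = $628.62
Net pay = $3,732.59 − $628.62 = $3,103.97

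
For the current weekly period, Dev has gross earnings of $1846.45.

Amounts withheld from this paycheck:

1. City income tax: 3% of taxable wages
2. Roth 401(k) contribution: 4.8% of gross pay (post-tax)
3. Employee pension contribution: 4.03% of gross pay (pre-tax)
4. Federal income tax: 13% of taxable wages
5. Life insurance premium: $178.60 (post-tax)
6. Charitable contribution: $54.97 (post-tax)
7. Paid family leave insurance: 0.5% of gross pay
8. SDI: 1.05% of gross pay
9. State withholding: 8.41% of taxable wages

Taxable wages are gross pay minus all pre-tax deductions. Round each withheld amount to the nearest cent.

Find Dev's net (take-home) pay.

$988.66

Employee pension contribution: $1846.45 × 0.0403 = $74.41
Taxable wages = $1846.45 − $74.41 = $1772.04
State withholding: $1772.04 × 0.0841 = $149.03
City income tax: $1772.04 × 0.03 = $53.16
Federal income tax: $1772.04 × 0.13 = $230.37
Paid family leave insurance: $1846.45 × 0.005 = $9.23
SDI: $1846.45 × 0.0105 = $19.39
Life insurance premium: $178.60
Roth 401(k) contribution: $1846.45 × 0.048 = $88.63
Charitable contribution: $54.97
Total deductions = $74.41 + $149.03 + $53.16 + $230.37 + $9.23 + $19.39 + $178.60 + $88.63 + $54.97 = $857.79
Net pay = $1846.45 − $857.79 = $988.66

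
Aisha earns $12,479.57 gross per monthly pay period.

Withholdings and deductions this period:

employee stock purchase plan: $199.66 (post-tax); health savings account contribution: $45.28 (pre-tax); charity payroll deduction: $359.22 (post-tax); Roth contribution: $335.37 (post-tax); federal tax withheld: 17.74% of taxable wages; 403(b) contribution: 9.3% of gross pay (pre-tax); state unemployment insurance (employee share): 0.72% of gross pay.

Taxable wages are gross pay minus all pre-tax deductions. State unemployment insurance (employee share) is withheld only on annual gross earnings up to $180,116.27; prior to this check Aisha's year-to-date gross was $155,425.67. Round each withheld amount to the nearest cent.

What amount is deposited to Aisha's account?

$8,289.64

403(b) contribution: $12,479.57 × 0.093 = $1,160.60
Health savings account contribution: $45.28
Pre-tax total = $1,160.60 + $45.28 = $1,205.88
Taxable wages = $12,479.57 − $1,205.88 = $11,273.69
Federal tax withheld: $11,273.69 × 0.1774 = $1,999.95
State unemployment insurance (employee share): cap not yet reached, full $12,479.57 is subject → $12,479.57 × 0.0072 = $89.85
Roth contribution: $335.37
Employee stock purchase plan: $199.66
Charity payroll deduction: $359.22
Total deductions = $1,160.60 + $45.28 + $1,999.95 + $89.85 + $335.37 + $199.66 + $359.22 = $4,189.93
Net pay = $12,479.57 − $4,189.93 = $8,289.64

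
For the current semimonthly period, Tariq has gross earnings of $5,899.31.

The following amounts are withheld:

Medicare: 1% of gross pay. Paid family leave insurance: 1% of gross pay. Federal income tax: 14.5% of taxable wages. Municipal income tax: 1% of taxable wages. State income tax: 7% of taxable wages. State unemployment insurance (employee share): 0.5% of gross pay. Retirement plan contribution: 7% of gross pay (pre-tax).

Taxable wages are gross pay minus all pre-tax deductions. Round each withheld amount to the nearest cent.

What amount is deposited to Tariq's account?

Retirement plan contribution: $5,899.31 × 0.07 = $412.95
Taxable wages = $5,899.31 − $412.95 = $5,486.36
Municipal income tax: $5,486.36 × 0.01 = $54.86
Federal income tax: $5,486.36 × 0.145 = $795.52
State income tax: $5,486.36 × 0.07 = $384.05
State unemployment insurance (employee share): $5,899.31 × 0.005 = $29.50
Medicare: $5,899.31 × 0.01 = $58.99
Paid family leave insurance: $5,899.31 × 0.01 = $58.99
Total deductions = $412.95 + $54.86 + $795.52 + $384.05 + $29.50 + $58.99 + $58.99 = $1,794.86
Net pay = $5,899.31 − $1,794.86 = $4,104.45

$4,104.45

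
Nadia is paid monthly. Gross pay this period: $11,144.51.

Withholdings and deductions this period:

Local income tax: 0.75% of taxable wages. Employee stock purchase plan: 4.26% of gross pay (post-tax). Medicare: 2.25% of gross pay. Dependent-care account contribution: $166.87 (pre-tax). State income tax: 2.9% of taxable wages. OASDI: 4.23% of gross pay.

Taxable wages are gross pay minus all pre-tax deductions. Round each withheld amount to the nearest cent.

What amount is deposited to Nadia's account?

Dependent-care account contribution: $166.87
Taxable wages = $11,144.51 − $166.87 = $10,977.64
Local income tax: $10,977.64 × 0.0075 = $82.33
State income tax: $10,977.64 × 0.029 = $318.35
Medicare: $11,144.51 × 0.0225 = $250.75
OASDI: $11,144.51 × 0.0423 = $471.41
Employee stock purchase plan: $11,144.51 × 0.0426 = $474.76
Total deductions = $166.87 + $82.33 + $318.35 + $250.75 + $471.41 + $474.76 = $1,764.47
Net pay = $11,144.51 − $1,764.47 = $9,380.04

$9,380.04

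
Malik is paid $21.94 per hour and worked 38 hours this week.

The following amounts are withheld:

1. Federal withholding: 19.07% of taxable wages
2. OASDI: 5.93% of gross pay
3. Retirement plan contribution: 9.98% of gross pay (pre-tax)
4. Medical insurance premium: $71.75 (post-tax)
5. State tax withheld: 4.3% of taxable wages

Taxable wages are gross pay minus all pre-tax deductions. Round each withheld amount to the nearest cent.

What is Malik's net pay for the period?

Gross pay: 38 × $21.94 = $833.72
Retirement plan contribution: $833.72 × 0.0998 = $83.21
Taxable wages = $833.72 − $83.21 = $750.51
State tax withheld: $750.51 × 0.043 = $32.27
Federal withholding: $750.51 × 0.1907 = $143.12
OASDI: $833.72 × 0.0593 = $49.44
Medical insurance premium: $71.75
Total deductions = $83.21 + $32.27 + $143.12 + $49.44 + $71.75 = $379.79
Net pay = $833.72 − $379.79 = $453.93

$453.93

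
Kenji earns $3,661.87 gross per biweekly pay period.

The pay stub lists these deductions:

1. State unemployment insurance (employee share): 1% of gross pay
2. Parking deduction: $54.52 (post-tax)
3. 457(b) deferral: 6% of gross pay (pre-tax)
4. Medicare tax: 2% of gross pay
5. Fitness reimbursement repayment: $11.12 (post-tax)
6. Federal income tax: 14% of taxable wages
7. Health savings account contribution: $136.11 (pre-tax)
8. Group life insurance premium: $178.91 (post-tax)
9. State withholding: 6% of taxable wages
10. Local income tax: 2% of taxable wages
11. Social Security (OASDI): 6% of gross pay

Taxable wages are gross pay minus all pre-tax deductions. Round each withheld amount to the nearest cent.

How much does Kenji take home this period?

$2,004.60

457(b) deferral: $3,661.87 × 0.06 = $219.71
Health savings account contribution: $136.11
Pre-tax total = $219.71 + $136.11 = $355.82
Taxable wages = $3,661.87 − $355.82 = $3,306.05
State withholding: $3,306.05 × 0.06 = $198.36
Federal income tax: $3,306.05 × 0.14 = $462.85
Local income tax: $3,306.05 × 0.02 = $66.12
State unemployment insurance (employee share): $3,661.87 × 0.01 = $36.62
Medicare tax: $3,661.87 × 0.02 = $73.24
Social Security (OASDI): $3,661.87 × 0.06 = $219.71
Fitness reimbursement repayment: $11.12
Group life insurance premium: $178.91
Parking deduction: $54.52
Total deductions = $219.71 + $136.11 + $198.36 + $462.85 + $66.12 + $36.62 + $73.24 + $219.71 + $11.12 + $178.91 + $54.52 = $1,657.27
Net pay = $3,661.87 − $1,657.27 = $2,004.60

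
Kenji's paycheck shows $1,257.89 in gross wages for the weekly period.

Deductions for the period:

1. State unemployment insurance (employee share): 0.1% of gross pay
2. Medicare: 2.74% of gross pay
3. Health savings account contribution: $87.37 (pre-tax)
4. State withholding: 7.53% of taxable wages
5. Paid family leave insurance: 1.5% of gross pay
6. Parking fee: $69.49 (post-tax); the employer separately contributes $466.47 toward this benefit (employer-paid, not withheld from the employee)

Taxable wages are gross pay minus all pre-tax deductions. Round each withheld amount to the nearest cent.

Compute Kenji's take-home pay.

$958.29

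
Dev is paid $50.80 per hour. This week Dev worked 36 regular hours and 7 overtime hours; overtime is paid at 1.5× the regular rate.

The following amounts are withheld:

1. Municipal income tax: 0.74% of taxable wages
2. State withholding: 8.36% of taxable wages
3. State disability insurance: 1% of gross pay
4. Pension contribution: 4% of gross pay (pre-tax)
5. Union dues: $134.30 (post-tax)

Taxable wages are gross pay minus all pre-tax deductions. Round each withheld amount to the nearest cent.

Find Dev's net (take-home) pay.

$1,903.43

Regular pay: 36 × $50.80 = $1,828.80
Overtime pay: 7 × $50.80 × 1.5 = $533.40
Gross pay = $1,828.80 + $533.40 = $2,362.20
Pension contribution: $2,362.20 × 0.04 = $94.49
Taxable wages = $2,362.20 − $94.49 = $2,267.71
State withholding: $2,267.71 × 0.0836 = $189.58
Municipal income tax: $2,267.71 × 0.0074 = $16.78
State disability insurance: $2,362.20 × 0.01 = $23.62
Union dues: $134.30
Total deductions = $94.49 + $189.58 + $16.78 + $23.62 + $134.30 = $458.77
Net pay = $2,362.20 − $458.77 = $1,903.43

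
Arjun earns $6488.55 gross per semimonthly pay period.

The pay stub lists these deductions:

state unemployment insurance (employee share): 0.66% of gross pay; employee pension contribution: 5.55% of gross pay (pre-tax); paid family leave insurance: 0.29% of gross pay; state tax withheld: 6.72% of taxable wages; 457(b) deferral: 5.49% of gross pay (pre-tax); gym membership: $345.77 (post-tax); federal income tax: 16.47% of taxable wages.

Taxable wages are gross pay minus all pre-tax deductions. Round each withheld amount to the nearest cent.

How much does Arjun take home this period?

457(b) deferral: $6488.55 × 0.0549 = $356.22
Employee pension contribution: $6488.55 × 0.0555 = $360.11
Pre-tax total = $356.22 + $360.11 = $716.33
Taxable wages = $6488.55 − $716.33 = $5772.22
State tax withheld: $5772.22 × 0.0672 = $387.89
Federal income tax: $5772.22 × 0.1647 = $950.68
Paid family leave insurance: $6488.55 × 0.0029 = $18.82
State unemployment insurance (employee share): $6488.55 × 0.0066 = $42.82
Gym membership: $345.77
Total deductions = $356.22 + $360.11 + $387.89 + $950.68 + $18.82 + $42.82 + $345.77 = $2462.31
Net pay = $6488.55 − $2462.31 = $4026.24

$4026.24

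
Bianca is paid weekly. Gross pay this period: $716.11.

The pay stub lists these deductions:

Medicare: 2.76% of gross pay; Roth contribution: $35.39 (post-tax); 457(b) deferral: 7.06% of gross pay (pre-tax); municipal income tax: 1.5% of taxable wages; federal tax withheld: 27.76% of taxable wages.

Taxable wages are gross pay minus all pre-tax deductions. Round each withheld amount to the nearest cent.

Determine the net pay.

$415.66

457(b) deferral: $716.11 × 0.0706 = $50.56
Taxable wages = $716.11 − $50.56 = $665.55
Federal tax withheld: $665.55 × 0.2776 = $184.76
Municipal income tax: $665.55 × 0.015 = $9.98
Medicare: $716.11 × 0.0276 = $19.76
Roth contribution: $35.39
Total deductions = $50.56 + $184.76 + $9.98 + $19.76 + $35.39 = $300.45
Net pay = $716.11 − $300.45 = $415.66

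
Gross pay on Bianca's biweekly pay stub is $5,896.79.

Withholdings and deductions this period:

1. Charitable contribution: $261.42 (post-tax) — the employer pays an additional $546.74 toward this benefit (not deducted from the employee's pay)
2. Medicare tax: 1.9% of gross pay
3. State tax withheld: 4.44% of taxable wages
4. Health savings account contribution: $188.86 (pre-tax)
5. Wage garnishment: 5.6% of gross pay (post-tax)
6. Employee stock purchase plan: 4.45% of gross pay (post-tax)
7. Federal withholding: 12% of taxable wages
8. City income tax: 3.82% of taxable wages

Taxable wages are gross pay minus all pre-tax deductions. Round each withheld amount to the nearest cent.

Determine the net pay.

$3,585.42

Health savings account contribution: $188.86
Taxable wages = $5,896.79 − $188.86 = $5,707.93
State tax withheld: $5,707.93 × 0.0444 = $253.43
Federal withholding: $5,707.93 × 0.12 = $684.95
City income tax: $5,707.93 × 0.0382 = $218.04
Medicare tax: $5,896.79 × 0.019 = $112.04
Employee stock purchase plan: $5,896.79 × 0.0445 = $262.41
Charitable contribution: $261.42
Wage garnishment: $5,896.79 × 0.056 = $330.22
(Employer's $546.74 toward charitable contribution is not withheld from the employee.)
Total deductions = $188.86 + $253.43 + $684.95 + $218.04 + $112.04 + $262.41 + $261.42 + $330.22 = $2,311.37
Net pay = $5,896.79 − $2,311.37 = $3,585.42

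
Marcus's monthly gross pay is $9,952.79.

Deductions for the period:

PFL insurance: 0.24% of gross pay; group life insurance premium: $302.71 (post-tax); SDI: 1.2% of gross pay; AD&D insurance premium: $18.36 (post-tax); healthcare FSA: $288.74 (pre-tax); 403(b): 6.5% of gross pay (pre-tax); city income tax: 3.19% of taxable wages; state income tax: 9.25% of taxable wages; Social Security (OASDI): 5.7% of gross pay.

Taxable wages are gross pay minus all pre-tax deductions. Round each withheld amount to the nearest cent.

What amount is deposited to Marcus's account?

403(b): $9,952.79 × 0.065 = $646.93
Healthcare FSA: $288.74
Pre-tax total = $646.93 + $288.74 = $935.67
Taxable wages = $9,952.79 − $935.67 = $9,017.12
City income tax: $9,017.12 × 0.0319 = $287.65
State income tax: $9,017.12 × 0.0925 = $834.08
Social Security (OASDI): $9,952.79 × 0.057 = $567.31
PFL insurance: $9,952.79 × 0.0024 = $23.89
SDI: $9,952.79 × 0.012 = $119.43
AD&D insurance premium: $18.36
Group life insurance premium: $302.71
Total deductions = $646.93 + $288.74 + $287.65 + $834.08 + $567.31 + $23.89 + $119.43 + $18.36 + $302.71 = $3,089.10
Net pay = $9,952.79 − $3,089.10 = $6,863.69

$6,863.69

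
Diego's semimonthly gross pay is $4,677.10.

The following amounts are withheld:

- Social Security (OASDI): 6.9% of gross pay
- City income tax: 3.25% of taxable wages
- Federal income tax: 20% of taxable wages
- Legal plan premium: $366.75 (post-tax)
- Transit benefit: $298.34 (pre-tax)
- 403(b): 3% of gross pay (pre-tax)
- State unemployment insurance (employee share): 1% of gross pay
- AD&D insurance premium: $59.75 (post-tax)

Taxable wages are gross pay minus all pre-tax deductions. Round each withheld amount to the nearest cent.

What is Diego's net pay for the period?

$2,457.02

403(b): $4,677.10 × 0.03 = $140.31
Transit benefit: $298.34
Pre-tax total = $140.31 + $298.34 = $438.65
Taxable wages = $4,677.10 − $438.65 = $4,238.45
City income tax: $4,238.45 × 0.0325 = $137.75
Federal income tax: $4,238.45 × 0.2 = $847.69
State unemployment insurance (employee share): $4,677.10 × 0.01 = $46.77
Social Security (OASDI): $4,677.10 × 0.069 = $322.72
Legal plan premium: $366.75
AD&D insurance premium: $59.75
Total deductions = $140.31 + $298.34 + $137.75 + $847.69 + $46.77 + $322.72 + $366.75 + $59.75 = $2,220.08
Net pay = $4,677.10 − $2,220.08 = $2,457.02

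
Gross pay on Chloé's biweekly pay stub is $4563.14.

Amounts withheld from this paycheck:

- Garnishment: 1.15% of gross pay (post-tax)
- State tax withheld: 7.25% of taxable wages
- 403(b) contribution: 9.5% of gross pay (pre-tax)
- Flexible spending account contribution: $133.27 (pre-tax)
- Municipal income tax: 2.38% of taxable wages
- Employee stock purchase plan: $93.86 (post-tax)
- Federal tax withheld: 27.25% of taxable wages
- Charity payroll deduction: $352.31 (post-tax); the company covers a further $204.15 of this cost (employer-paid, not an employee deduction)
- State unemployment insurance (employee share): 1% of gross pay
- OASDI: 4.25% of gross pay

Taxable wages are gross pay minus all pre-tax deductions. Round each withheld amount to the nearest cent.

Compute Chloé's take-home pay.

403(b) contribution: $4563.14 × 0.095 = $433.50
Flexible spending account contribution: $133.27
Pre-tax total = $433.50 + $133.27 = $566.77
Taxable wages = $4563.14 − $566.77 = $3996.37
State tax withheld: $3996.37 × 0.0725 = $289.74
Federal tax withheld: $3996.37 × 0.2725 = $1089.01
Municipal income tax: $3996.37 × 0.0238 = $95.11
State unemployment insurance (employee share): $4563.14 × 0.01 = $45.63
OASDI: $4563.14 × 0.0425 = $193.93
Employee stock purchase plan: $93.86
Charity payroll deduction: $352.31
Garnishment: $4563.14 × 0.0115 = $52.48
(Employer's $204.15 toward charity payroll deduction is not withheld from the employee.)
Total deductions = $433.50 + $133.27 + $289.74 + $1089.01 + $95.11 + $45.63 + $193.93 + $93.86 + $352.31 + $52.48 = $2778.84
Net pay = $4563.14 − $2778.84 = $1784.30

$1784.30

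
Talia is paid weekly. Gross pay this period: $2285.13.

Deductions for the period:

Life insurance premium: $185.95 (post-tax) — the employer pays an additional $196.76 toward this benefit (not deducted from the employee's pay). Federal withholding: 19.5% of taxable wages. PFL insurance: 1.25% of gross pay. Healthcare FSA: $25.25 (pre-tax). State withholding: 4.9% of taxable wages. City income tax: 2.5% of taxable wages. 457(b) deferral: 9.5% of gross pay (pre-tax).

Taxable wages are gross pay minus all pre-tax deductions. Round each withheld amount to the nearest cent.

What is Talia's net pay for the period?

457(b) deferral: $2285.13 × 0.095 = $217.09
Healthcare FSA: $25.25
Pre-tax total = $217.09 + $25.25 = $242.34
Taxable wages = $2285.13 − $242.34 = $2042.79
State withholding: $2042.79 × 0.049 = $100.10
Federal withholding: $2042.79 × 0.195 = $398.34
City income tax: $2042.79 × 0.025 = $51.07
PFL insurance: $2285.13 × 0.0125 = $28.56
Life insurance premium: $185.95
(Employer's $196.76 toward life insurance premium is not withheld from the employee.)
Total deductions = $217.09 + $25.25 + $100.10 + $398.34 + $51.07 + $28.56 + $185.95 = $1006.36
Net pay = $2285.13 − $1006.36 = $1278.77

$1278.77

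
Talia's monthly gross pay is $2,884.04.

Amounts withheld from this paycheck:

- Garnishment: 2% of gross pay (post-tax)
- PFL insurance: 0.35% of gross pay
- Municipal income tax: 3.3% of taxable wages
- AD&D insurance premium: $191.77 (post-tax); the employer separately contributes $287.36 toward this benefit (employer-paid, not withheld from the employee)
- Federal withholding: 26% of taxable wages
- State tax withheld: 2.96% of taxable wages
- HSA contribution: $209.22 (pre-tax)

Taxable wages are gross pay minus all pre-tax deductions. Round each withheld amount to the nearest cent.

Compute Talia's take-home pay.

HSA contribution: $209.22
Taxable wages = $2,884.04 − $209.22 = $2,674.82
Federal withholding: $2,674.82 × 0.26 = $695.45
State tax withheld: $2,674.82 × 0.0296 = $79.17
Municipal income tax: $2,674.82 × 0.033 = $88.27
PFL insurance: $2,884.04 × 0.0035 = $10.09
Garnishment: $2,884.04 × 0.02 = $57.68
AD&D insurance premium: $191.77
(Employer's $287.36 toward AD&D insurance premium is not withheld from the employee.)
Total deductions = $209.22 + $695.45 + $79.17 + $88.27 + $10.09 + $57.68 + $191.77 = $1,331.65
Net pay = $2,884.04 − $1,331.65 = $1,552.39

$1,552.39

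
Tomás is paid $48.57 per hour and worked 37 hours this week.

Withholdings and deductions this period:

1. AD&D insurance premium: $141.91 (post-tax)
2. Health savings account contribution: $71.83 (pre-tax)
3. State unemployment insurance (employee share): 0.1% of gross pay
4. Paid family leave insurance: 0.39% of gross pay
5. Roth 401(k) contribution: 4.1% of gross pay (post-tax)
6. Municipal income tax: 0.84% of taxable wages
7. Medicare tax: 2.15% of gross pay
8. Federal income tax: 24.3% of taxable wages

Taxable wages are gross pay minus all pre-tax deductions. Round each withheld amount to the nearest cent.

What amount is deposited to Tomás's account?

$1028.49

Gross pay: 37 × $48.57 = $1797.09
Health savings account contribution: $71.83
Taxable wages = $1797.09 − $71.83 = $1725.26
Federal income tax: $1725.26 × 0.243 = $419.24
Municipal income tax: $1725.26 × 0.0084 = $14.49
Medicare tax: $1797.09 × 0.0215 = $38.64
Paid family leave insurance: $1797.09 × 0.0039 = $7.01
State unemployment insurance (employee share): $1797.09 × 0.001 = $1.80
AD&D insurance premium: $141.91
Roth 401(k) contribution: $1797.09 × 0.041 = $73.68
Total deductions = $71.83 + $419.24 + $14.49 + $38.64 + $7.01 + $1.80 + $141.91 + $73.68 = $768.60
Net pay = $1797.09 − $768.60 = $1028.49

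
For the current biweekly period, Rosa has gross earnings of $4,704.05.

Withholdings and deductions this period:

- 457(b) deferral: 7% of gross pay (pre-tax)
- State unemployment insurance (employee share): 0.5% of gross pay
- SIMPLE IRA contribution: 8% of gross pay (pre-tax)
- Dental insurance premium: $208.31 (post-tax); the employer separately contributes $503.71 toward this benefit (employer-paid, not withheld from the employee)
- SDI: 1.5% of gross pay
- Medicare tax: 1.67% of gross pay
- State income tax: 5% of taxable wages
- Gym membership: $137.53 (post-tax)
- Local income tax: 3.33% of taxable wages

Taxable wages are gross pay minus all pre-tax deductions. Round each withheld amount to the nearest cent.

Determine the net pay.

SIMPLE IRA contribution: $4,704.05 × 0.08 = $376.32
457(b) deferral: $4,704.05 × 0.07 = $329.28
Pre-tax total = $376.32 + $329.28 = $705.60
Taxable wages = $4,704.05 − $705.60 = $3,998.45
Local income tax: $3,998.45 × 0.0333 = $133.15
State income tax: $3,998.45 × 0.05 = $199.92
SDI: $4,704.05 × 0.015 = $70.56
Medicare tax: $4,704.05 × 0.0167 = $78.56
State unemployment insurance (employee share): $4,704.05 × 0.005 = $23.52
Gym membership: $137.53
Dental insurance premium: $208.31
(Employer's $503.71 toward dental insurance premium is not withheld from the employee.)
Total deductions = $376.32 + $329.28 + $133.15 + $199.92 + $70.56 + $78.56 + $23.52 + $137.53 + $208.31 = $1,557.15
Net pay = $4,704.05 − $1,557.15 = $3,146.90

$3,146.90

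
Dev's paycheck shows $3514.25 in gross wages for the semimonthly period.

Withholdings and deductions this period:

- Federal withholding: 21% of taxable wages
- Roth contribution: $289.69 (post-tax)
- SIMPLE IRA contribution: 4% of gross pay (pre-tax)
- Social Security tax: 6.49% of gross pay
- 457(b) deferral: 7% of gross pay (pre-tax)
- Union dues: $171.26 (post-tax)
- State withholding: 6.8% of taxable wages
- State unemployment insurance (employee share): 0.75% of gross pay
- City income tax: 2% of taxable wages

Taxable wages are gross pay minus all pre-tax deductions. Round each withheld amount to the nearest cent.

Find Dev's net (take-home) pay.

SIMPLE IRA contribution: $3514.25 × 0.04 = $140.57
457(b) deferral: $3514.25 × 0.07 = $246.00
Pre-tax total = $140.57 + $246.00 = $386.57
Taxable wages = $3514.25 − $386.57 = $3127.68
Federal withholding: $3127.68 × 0.21 = $656.81
City income tax: $3127.68 × 0.02 = $62.55
State withholding: $3127.68 × 0.068 = $212.68
Social Security tax: $3514.25 × 0.0649 = $228.07
State unemployment insurance (employee share): $3514.25 × 0.0075 = $26.36
Union dues: $171.26
Roth contribution: $289.69
Total deductions = $140.57 + $246.00 + $656.81 + $62.55 + $212.68 + $228.07 + $26.36 + $171.26 + $289.69 = $2033.99
Net pay = $3514.25 − $2033.99 = $1480.26

$1480.26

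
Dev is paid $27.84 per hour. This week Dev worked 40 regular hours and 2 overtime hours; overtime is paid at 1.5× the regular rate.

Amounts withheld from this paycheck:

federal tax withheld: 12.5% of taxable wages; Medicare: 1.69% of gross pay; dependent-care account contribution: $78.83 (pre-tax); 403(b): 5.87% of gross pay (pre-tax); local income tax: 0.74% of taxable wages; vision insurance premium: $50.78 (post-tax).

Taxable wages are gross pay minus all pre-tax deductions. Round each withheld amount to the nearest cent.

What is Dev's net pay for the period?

Regular pay: 40 × $27.84 = $1113.60
Overtime pay: 2 × $27.84 × 1.5 = $83.52
Gross pay = $1113.60 + $83.52 = $1197.12
403(b): $1197.12 × 0.0587 = $70.27
Dependent-care account contribution: $78.83
Pre-tax total = $70.27 + $78.83 = $149.10
Taxable wages = $1197.12 − $149.10 = $1048.02
Federal tax withheld: $1048.02 × 0.125 = $131.00
Local income tax: $1048.02 × 0.0074 = $7.76
Medicare: $1197.12 × 0.0169 = $20.23
Vision insurance premium: $50.78
Total deductions = $70.27 + $78.83 + $131.00 + $7.76 + $20.23 + $50.78 = $358.87
Net pay = $1197.12 − $358.87 = $838.25

$838.25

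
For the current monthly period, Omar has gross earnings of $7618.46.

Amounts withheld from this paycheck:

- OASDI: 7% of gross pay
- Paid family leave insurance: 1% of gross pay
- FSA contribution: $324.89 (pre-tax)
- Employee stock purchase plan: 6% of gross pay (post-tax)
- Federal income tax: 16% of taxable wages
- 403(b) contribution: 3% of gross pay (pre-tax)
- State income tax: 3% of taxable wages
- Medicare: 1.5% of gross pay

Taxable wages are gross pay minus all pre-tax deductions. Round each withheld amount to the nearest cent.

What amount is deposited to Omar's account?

403(b) contribution: $7618.46 × 0.03 = $228.55
FSA contribution: $324.89
Pre-tax total = $228.55 + $324.89 = $553.44
Taxable wages = $7618.46 − $553.44 = $7065.02
Federal income tax: $7065.02 × 0.16 = $1130.40
State income tax: $7065.02 × 0.03 = $211.95
Paid family leave insurance: $7618.46 × 0.01 = $76.18
Medicare: $7618.46 × 0.015 = $114.28
OASDI: $7618.46 × 0.07 = $533.29
Employee stock purchase plan: $7618.46 × 0.06 = $457.11
Total deductions = $228.55 + $324.89 + $1130.40 + $211.95 + $76.18 + $114.28 + $533.29 + $457.11 = $3076.65
Net pay = $7618.46 − $3076.65 = $4541.81

$4541.81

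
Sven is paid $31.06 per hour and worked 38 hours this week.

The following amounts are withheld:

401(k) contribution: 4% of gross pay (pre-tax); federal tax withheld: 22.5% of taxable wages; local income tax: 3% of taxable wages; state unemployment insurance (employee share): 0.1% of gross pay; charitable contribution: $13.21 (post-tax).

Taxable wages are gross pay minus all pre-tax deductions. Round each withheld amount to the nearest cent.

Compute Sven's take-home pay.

$829.75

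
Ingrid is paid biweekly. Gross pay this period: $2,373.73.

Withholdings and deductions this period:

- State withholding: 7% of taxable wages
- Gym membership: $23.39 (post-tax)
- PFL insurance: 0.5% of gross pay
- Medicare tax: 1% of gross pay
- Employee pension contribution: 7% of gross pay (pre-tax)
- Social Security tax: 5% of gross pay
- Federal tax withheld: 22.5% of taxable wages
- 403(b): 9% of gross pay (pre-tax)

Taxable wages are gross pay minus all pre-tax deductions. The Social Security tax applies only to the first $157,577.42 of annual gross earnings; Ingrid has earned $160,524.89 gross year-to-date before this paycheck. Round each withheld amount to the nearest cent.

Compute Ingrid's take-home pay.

403(b): $2,373.73 × 0.09 = $213.64
Employee pension contribution: $2,373.73 × 0.07 = $166.16
Pre-tax total = $213.64 + $166.16 = $379.80
Taxable wages = $2,373.73 − $379.80 = $1,993.93
Federal tax withheld: $1,993.93 × 0.225 = $448.63
State withholding: $1,993.93 × 0.07 = $139.58
Social Security tax: annual cap $157,577.42 already reached (YTD $160,524.89), so $0.00
PFL insurance: $2,373.73 × 0.005 = $11.87
Medicare tax: $2,373.73 × 0.01 = $23.74
Gym membership: $23.39
Total deductions = $213.64 + $166.16 + $448.63 + $139.58 + $0.00 + $11.87 + $23.74 + $23.39 = $1,027.01
Net pay = $2,373.73 − $1,027.01 = $1,346.72

$1,346.72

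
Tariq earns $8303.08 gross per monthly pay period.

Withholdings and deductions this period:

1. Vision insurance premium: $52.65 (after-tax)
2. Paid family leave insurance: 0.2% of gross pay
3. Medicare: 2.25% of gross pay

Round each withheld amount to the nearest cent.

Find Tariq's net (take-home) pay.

Medicare: $8303.08 × 0.0225 = $186.82
Paid family leave insurance: $8303.08 × 0.002 = $16.61
Vision insurance premium: $52.65
Total deductions = $186.82 + $16.61 + $52.65 = $256.08
Net pay = $8303.08 − $256.08 = $8047.00

$8047.00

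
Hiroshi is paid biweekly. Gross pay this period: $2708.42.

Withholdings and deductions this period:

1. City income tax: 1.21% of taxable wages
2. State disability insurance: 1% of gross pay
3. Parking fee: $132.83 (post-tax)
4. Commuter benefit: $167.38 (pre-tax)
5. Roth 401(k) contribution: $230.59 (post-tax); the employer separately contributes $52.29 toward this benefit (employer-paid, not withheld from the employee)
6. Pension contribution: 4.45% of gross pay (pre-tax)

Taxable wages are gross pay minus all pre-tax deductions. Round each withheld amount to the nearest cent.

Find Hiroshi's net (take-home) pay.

$2000.73

Commuter benefit: $167.38
Pension contribution: $2708.42 × 0.0445 = $120.52
Pre-tax total = $167.38 + $120.52 = $287.90
Taxable wages = $2708.42 − $287.90 = $2420.52
City income tax: $2420.52 × 0.0121 = $29.29
State disability insurance: $2708.42 × 0.01 = $27.08
Roth 401(k) contribution: $230.59
Parking fee: $132.83
(Employer's $52.29 toward Roth 401(k) contribution is not withheld from the employee.)
Total deductions = $167.38 + $120.52 + $29.29 + $27.08 + $230.59 + $132.83 = $707.69
Net pay = $2708.42 − $707.69 = $2000.73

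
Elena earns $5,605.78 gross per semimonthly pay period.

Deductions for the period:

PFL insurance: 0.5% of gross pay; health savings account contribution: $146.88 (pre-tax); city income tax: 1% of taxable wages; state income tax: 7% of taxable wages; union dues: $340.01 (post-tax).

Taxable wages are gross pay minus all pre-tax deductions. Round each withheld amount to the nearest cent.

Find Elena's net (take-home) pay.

$4,654.15

Health savings account contribution: $146.88
Taxable wages = $5,605.78 − $146.88 = $5,458.90
City income tax: $5,458.90 × 0.01 = $54.59
State income tax: $5,458.90 × 0.07 = $382.12
PFL insurance: $5,605.78 × 0.005 = $28.03
Union dues: $340.01
Total deductions = $146.88 + $54.59 + $382.12 + $28.03 + $340.01 = $951.63
Net pay = $5,605.78 − $951.63 = $4,654.15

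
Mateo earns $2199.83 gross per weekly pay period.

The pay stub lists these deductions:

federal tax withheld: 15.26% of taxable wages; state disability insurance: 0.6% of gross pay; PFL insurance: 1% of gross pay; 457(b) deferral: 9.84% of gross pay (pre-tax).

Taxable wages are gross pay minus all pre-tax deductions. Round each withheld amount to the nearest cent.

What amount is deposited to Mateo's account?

457(b) deferral: $2199.83 × 0.0984 = $216.46
Taxable wages = $2199.83 − $216.46 = $1983.37
Federal tax withheld: $1983.37 × 0.1526 = $302.66
PFL insurance: $2199.83 × 0.01 = $22.00
State disability insurance: $2199.83 × 0.006 = $13.20
Total deductions = $216.46 + $302.66 + $22.00 + $13.20 = $554.32
Net pay = $2199.83 − $554.32 = $1645.51

$1645.51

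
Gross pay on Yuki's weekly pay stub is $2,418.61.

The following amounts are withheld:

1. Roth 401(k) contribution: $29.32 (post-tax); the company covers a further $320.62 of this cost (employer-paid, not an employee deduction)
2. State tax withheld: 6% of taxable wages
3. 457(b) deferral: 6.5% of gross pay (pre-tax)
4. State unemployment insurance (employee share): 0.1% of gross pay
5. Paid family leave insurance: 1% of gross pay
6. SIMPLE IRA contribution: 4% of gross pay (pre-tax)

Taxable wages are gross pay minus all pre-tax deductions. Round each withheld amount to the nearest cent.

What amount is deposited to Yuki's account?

457(b) deferral: $2,418.61 × 0.065 = $157.21
SIMPLE IRA contribution: $2,418.61 × 0.04 = $96.74
Pre-tax total = $157.21 + $96.74 = $253.95
Taxable wages = $2,418.61 − $253.95 = $2,164.66
State tax withheld: $2,164.66 × 0.06 = $129.88
State unemployment insurance (employee share): $2,418.61 × 0.001 = $2.42
Paid family leave insurance: $2,418.61 × 0.01 = $24.19
Roth 401(k) contribution: $29.32
(Employer's $320.62 toward Roth 401(k) contribution is not withheld from the employee.)
Total deductions = $157.21 + $96.74 + $129.88 + $2.42 + $24.19 + $29.32 = $439.76
Net pay = $2,418.61 − $439.76 = $1,978.85

$1,978.85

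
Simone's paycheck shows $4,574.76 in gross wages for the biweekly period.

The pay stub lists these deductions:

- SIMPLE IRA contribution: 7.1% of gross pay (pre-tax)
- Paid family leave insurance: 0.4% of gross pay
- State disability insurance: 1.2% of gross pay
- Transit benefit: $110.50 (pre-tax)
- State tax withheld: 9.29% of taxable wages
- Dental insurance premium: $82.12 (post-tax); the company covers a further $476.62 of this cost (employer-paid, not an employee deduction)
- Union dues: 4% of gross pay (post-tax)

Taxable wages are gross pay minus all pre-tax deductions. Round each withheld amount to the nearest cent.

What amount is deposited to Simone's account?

$3,416.59

Transit benefit: $110.50
SIMPLE IRA contribution: $4,574.76 × 0.071 = $324.81
Pre-tax total = $110.50 + $324.81 = $435.31
Taxable wages = $4,574.76 − $435.31 = $4,139.45
State tax withheld: $4,139.45 × 0.0929 = $384.55
State disability insurance: $4,574.76 × 0.012 = $54.90
Paid family leave insurance: $4,574.76 × 0.004 = $18.30
Dental insurance premium: $82.12
Union dues: $4,574.76 × 0.04 = $182.99
(Employer's $476.62 toward dental insurance premium is not withheld from the employee.)
Total deductions = $110.50 + $324.81 + $384.55 + $54.90 + $18.30 + $82.12 + $182.99 = $1,158.17
Net pay = $4,574.76 − $1,158.17 = $3,416.59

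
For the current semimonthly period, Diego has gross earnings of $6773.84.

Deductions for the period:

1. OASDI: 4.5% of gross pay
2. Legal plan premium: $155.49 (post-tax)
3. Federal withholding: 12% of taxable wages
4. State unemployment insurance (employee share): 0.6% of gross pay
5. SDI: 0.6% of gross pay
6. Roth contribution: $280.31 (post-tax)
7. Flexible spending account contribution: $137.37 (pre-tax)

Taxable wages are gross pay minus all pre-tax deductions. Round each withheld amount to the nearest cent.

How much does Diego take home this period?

$5018.19

Flexible spending account contribution: $137.37
Taxable wages = $6773.84 − $137.37 = $6636.47
Federal withholding: $6636.47 × 0.12 = $796.38
State unemployment insurance (employee share): $6773.84 × 0.006 = $40.64
SDI: $6773.84 × 0.006 = $40.64
OASDI: $6773.84 × 0.045 = $304.82
Roth contribution: $280.31
Legal plan premium: $155.49
Total deductions = $137.37 + $796.38 + $40.64 + $40.64 + $304.82 + $280.31 + $155.49 = $1755.65
Net pay = $6773.84 − $1755.65 = $5018.19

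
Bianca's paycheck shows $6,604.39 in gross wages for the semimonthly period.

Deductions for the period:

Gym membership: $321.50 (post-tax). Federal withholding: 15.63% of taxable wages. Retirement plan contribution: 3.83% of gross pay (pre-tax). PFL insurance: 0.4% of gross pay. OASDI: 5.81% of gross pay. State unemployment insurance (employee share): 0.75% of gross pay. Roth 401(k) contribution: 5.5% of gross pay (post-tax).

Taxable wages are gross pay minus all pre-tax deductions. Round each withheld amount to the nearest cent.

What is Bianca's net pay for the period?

$4,214.30

Retirement plan contribution: $6,604.39 × 0.0383 = $252.95
Taxable wages = $6,604.39 − $252.95 = $6,351.44
Federal withholding: $6,351.44 × 0.1563 = $992.73
PFL insurance: $6,604.39 × 0.004 = $26.42
State unemployment insurance (employee share): $6,604.39 × 0.0075 = $49.53
OASDI: $6,604.39 × 0.0581 = $383.72
Gym membership: $321.50
Roth 401(k) contribution: $6,604.39 × 0.055 = $363.24
Total deductions = $252.95 + $992.73 + $26.42 + $49.53 + $383.72 + $321.50 + $363.24 = $2,390.09
Net pay = $6,604.39 − $2,390.09 = $4,214.30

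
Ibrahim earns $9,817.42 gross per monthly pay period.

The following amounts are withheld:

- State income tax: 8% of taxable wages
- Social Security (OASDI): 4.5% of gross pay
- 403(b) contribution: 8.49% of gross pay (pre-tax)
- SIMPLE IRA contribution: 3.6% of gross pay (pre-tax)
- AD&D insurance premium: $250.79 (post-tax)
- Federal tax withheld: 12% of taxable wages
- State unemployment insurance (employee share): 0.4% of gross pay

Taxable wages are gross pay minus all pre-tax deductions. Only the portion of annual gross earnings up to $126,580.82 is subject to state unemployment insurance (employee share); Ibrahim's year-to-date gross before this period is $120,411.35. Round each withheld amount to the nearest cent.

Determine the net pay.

403(b) contribution: $9,817.42 × 0.0849 = $833.50
SIMPLE IRA contribution: $9,817.42 × 0.036 = $353.43
Pre-tax total = $833.50 + $353.43 = $1,186.93
Taxable wages = $9,817.42 − $1,186.93 = $8,630.49
Federal tax withheld: $8,630.49 × 0.12 = $1,035.66
State income tax: $8,630.49 × 0.08 = $690.44
State unemployment insurance (employee share): only $126,580.82 − $120,411.35 = $6,169.47 of this check is subject → $6,169.47 × 0.004 = $24.68
Social Security (OASDI): $9,817.42 × 0.045 = $441.78
AD&D insurance premium: $250.79
Total deductions = $833.50 + $353.43 + $1,035.66 + $690.44 + $24.68 + $441.78 + $250.79 = $3,630.28
Net pay = $9,817.42 − $3,630.28 = $6,187.14

$6,187.14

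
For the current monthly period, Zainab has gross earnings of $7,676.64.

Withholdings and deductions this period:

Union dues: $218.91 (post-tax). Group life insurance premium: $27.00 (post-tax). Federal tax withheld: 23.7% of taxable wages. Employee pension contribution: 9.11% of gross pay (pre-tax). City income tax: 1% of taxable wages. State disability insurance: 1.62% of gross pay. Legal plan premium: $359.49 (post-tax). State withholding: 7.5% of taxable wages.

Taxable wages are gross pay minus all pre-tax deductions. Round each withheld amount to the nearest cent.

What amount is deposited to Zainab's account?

Employee pension contribution: $7,676.64 × 0.0911 = $699.34
Taxable wages = $7,676.64 − $699.34 = $6,977.30
Federal tax withheld: $6,977.30 × 0.237 = $1,653.62
State withholding: $6,977.30 × 0.075 = $523.30
City income tax: $6,977.30 × 0.01 = $69.77
State disability insurance: $7,676.64 × 0.0162 = $124.36
Union dues: $218.91
Group life insurance premium: $27.00
Legal plan premium: $359.49
Total deductions = $699.34 + $1,653.62 + $523.30 + $69.77 + $124.36 + $218.91 + $27.00 + $359.49 = $3,675.79
Net pay = $7,676.64 − $3,675.79 = $4,000.85

$4,000.85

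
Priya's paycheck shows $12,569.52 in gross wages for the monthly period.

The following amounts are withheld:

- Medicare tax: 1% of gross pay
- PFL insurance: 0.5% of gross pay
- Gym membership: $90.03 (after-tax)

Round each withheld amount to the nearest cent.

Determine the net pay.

$12,290.94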